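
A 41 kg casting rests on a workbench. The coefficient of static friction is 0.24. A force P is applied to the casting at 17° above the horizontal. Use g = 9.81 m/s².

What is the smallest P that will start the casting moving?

P ≈ 94 N

N = m g − P sin α (the pull lifts the casting).
At impending slip, P cos α = μ_s N = μ_s (m g − P sin α).
Solving: P (cos α + μ_s sin α) = μ_s m g → P = 0.24×402/(cos 17° + 0.24 sin 17°) = 96.5/1.026 = 94 N.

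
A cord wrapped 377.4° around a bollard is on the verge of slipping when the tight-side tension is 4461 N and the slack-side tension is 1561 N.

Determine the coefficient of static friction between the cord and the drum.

μ ≈ 0.159

T₂/T₁ = e^{μβ} → μ = ln(T₂/T₁)/β.
β = 377.4° = 6.587 rad.
μ = ln(4461/1561)/6.587 = ln(2.858)/6.587 = 0.159.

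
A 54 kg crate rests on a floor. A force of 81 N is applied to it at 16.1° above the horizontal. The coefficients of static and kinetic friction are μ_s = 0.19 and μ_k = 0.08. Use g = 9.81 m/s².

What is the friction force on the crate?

Vertical equilibrium gives N = m g − P sin α = 507.3 N.
For equilibrium, f = P cos α = 81×cos 16.1° = 77.82 N.
The static-friction limit is μ_s N = 96.38 N.
Since 77.82 N does not exceed the limit, the crate stays at rest and f = 77.8 N.

f ≈ 77.8 N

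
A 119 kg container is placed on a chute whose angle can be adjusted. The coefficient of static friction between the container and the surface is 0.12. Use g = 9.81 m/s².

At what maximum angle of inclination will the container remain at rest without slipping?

At the slip threshold, m g sin θ = μ_s · m g cos θ, so tan θ = μ_s.
θ_max = arctan(0.12) = 6.84°.

θ_max ≈ 6.84°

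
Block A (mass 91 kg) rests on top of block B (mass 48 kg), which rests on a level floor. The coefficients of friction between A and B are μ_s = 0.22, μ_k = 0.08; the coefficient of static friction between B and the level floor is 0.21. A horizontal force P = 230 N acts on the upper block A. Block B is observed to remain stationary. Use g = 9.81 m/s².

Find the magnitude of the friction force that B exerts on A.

f ≈ 71.4 N

Normal force at the A–B interface: N₁ = m_A g = 892.7 N.
So the A–B interface can sustain at most μ_s N₁ = 196.4 N of static friction.
P = 230 N exceeds that limit, so A slips over B and the interface friction becomes kinetic: f₁ = μ_k N₁ = 0.08×892.7 = 71.4 N.
B experiences an equal 71.4 N forward from A (third law). B is in equilibrium, so the floor supplies f₂ = 71.4 N of static friction (limit μ_s(m_A+m_B)g = 286.4 N, not exceeded).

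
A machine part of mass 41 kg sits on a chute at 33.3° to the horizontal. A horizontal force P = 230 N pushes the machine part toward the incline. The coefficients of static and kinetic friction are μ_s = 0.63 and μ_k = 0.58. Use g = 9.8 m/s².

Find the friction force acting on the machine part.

Resolve perpendicular to the incline: N = m g cos θ + P sin θ = 41×9.8×cos 33.3° + 230×sin 33.3° = 462.1 N.
Along the incline, the net driving force (taking up-slope positive) is P cos θ − m g sin θ = 192.2 − 220.6 = -28.36 N, so equilibrium requires friction f = 28.36 N (up-slope).
Maximum static friction: μ_s N = 0.63 × 462.1 = 291.1 N.
Since 28.36 N is within the 291.1 N limit, the machine part stays put and friction is exactly 28.4 N.

f ≈ 28.4 N (up the incline)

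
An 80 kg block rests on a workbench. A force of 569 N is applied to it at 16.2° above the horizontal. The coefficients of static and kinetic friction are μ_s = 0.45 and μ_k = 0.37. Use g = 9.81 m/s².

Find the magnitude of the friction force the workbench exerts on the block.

N = m g − P sin α = 784.8 − 569×sin 16.2° = 626.1 N.
For equilibrium, f = P cos α = 569×cos 16.2° = 546.4 N.
The static-friction limit is μ_s N = 281.7 N.
The required friction exceeds μ_s N, so the block moves and f = μ_k N = 232 N.

f ≈ 232 N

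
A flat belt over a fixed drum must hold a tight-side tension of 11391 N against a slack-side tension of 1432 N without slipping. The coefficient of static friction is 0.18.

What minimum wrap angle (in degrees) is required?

β_min ≈ 660°

T₂/T₁ = e^{μβ} → β = ln(T₂/T₁)/μ.
β = ln(11391/1432)/0.18 = 2.074/0.18 = 11.52 rad.
In degrees: β = 11.52 × 180/π = 660°.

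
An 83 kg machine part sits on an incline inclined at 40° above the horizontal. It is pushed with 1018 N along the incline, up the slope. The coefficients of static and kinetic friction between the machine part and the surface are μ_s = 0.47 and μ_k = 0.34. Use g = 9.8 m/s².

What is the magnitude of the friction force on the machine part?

The normal reaction is N = m g cos θ = 623.1 N.
For equilibrium along the incline the friction force must supply f = m g sin θ − P = 522.8 − 1018 = -495.2 N (positive meaning up-slope).
Maximum static friction available: μ_s N = 0.47 × 623.1 = 292.9 N.
Since |-495.2| > 292.9 N, static friction cannot hold it; the machine part slides up the incline and kinetic friction applies: f = μ_k N = 0.34 × 623.1 = 212 N.

f ≈ 212 N (down the incline)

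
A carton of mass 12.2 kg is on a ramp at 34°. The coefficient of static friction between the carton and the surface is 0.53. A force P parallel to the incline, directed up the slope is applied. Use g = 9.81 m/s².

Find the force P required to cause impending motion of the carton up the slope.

At impending motion up the slope, friction acts down-slope at its limit: f = μ_s N.
P is parallel to the surface, so N = m g cos θ = 99.2 N.
Along the incline: P = m g sin θ + μ_s N = 66.9 + 0.53×99.2 = 120 N.

P ≈ 120 N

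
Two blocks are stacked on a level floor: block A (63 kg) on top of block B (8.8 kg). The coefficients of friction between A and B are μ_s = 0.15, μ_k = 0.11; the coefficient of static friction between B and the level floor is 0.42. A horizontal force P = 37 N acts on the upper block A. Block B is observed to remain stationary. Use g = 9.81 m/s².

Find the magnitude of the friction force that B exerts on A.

f ≈ 37 N

Between the blocks, N₁ = m_A g = 618 N.
Maximum static friction on A from B: μ_s N₁ = 0.15×618 = 92.7 N.
P = 37 N is within that limit, so A and B move together (both at rest); the A–B friction is simply f₁ = P = 37 N.
B experiences an equal 37 N forward from A (third law). B is in equilibrium, so the floor supplies f₂ = 37 N of static friction (limit μ_s(m_A+m_B)g = 295.8 N, not exceeded).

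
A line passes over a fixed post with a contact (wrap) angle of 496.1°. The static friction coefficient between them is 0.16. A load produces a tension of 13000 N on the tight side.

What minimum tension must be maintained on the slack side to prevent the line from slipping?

T_min ≈ 3250 N

Capstan equation at impending slip: T_tight/T_slack = e^{μβ}.
β = 496.1° = 8.659 rad; e^{μβ} = e^{0.16×8.659} = 3.996.
T_slack = T_tight / e^{μβ} = 13000 / 3.996 = 3250 N.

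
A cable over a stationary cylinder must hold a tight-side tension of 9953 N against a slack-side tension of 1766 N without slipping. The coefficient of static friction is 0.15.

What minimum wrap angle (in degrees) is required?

T₂/T₁ = e^{μβ} → β = ln(T₂/T₁)/μ.
β = ln(9953/1766)/0.15 = 1.729/0.15 = 11.53 rad.
In degrees: β = 11.53 × 180/π = 660°.

β_min ≈ 660°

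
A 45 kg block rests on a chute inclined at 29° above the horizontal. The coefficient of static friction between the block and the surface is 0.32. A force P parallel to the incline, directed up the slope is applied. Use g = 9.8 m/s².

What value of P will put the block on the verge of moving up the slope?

At impending motion up the slope, friction acts down-slope at its limit: f = μ_s N.
P is parallel to the surface, so N = m g cos θ = 386 N.
Along the incline: P = m g sin θ + μ_s N = 214 + 0.32×386 = 337 N.

P ≈ 337 N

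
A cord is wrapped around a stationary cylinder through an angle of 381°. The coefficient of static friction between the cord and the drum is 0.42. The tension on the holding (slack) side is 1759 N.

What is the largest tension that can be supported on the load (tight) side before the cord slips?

At impending slip the capstan equation gives T₂/T₁ = e^{μβ} with β in radians.
β = 381° × π/180 = 6.65 rad.
e^{μβ} = e^{0.42×6.65} = 16.33.
T₂ = T₁ · e^{μβ} = 1759 × 16.33 = 28700 N.

T_max ≈ 28700 N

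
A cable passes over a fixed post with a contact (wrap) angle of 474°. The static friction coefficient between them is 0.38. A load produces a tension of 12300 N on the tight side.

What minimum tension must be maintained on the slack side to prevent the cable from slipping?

T_min ≈ 530 N

Capstan equation at impending slip: T_tight/T_slack = e^{μβ}.
β = 474° = 8.273 rad; e^{μβ} = e^{0.38×8.273} = 23.19.
T_slack = T_tight / e^{μβ} = 12300 / 23.19 = 530 N.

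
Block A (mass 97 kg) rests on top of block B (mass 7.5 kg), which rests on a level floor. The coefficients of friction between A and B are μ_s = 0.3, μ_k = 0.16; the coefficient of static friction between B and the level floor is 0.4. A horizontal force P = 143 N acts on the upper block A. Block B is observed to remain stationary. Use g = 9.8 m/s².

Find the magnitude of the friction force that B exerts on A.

f ≈ 143 N

Between the blocks, N₁ = m_A g = 950.6 N.
Maximum static friction on A from B: μ_s N₁ = 0.3×950.6 = 285.2 N.
P = 143 N is within that limit, so A and B move together (both at rest); the A–B friction is simply f₁ = P = 143 N.
B experiences an equal 143 N forward from A (third law). B is in equilibrium, so the floor supplies f₂ = 143 N of static friction (limit μ_s(m_A+m_B)g = 409.6 N, not exceeded).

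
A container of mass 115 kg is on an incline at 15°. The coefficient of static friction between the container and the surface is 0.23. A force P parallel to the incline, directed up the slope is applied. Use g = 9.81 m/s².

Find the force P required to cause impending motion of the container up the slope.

P ≈ 543 N

At impending motion up the slope, friction acts down-slope at its limit: f = μ_s N.
P is parallel to the surface, so N = m g cos θ = 1090 N.
Along the incline: P = m g sin θ + μ_s N = 292 + 0.23×1090 = 543 N.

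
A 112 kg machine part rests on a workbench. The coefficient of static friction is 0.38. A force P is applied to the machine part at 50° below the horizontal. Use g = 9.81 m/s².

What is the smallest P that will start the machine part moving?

P ≈ 1190 N

N = m g + P sin α (the push presses the machine part into the workbench).
At impending slip, P cos α = μ_s N = μ_s (m g + P sin α).
Solving: P (cos α − μ_s sin α) = μ_s m g → P = 0.38×1100/(cos 50° − 0.38 sin 50°) = 418/0.3517 = 1190 N.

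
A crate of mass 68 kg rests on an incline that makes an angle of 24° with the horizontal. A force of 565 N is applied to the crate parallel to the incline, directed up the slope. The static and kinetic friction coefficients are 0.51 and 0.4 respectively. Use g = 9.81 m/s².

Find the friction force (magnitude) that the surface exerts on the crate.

Perpendicular to the surface, N = m g cos θ = 68·9.81·cos 24° = 609.4 N.
For equilibrium along the incline the friction force must supply f = m g sin θ − P = 271.3 − 565 = -293.7 N (positive meaning up-slope).
Maximum static friction available: μ_s N = 0.51 × 609.4 = 310.8 N.
Since |-293.7| ≤ 310.8 N, the crate remains in static equilibrium and friction takes exactly the required value.

f ≈ 294 N (down the incline)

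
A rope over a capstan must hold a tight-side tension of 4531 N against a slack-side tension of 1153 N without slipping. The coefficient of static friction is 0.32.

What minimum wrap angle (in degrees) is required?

β_min ≈ 245°

T₂/T₁ = e^{μβ} → β = ln(T₂/T₁)/μ.
β = ln(4531/1153)/0.32 = 1.369/0.32 = 4.277 rad.
In degrees: β = 4.277 × 180/π = 245°.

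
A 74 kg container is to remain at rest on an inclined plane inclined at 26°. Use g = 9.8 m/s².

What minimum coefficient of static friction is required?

μ_s,min ≈ 0.488

At the slip threshold m g sin θ = μ_s m g cos θ, so μ_s,min = tan θ.
μ_s,min = tan 26° = 0.488.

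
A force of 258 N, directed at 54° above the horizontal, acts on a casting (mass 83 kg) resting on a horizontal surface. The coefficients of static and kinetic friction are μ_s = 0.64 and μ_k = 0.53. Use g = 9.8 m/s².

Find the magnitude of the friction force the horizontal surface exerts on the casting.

f ≈ 152 N

The vertical component of P reduces the normal force: N = m g − P sin α = 813.4 − 208.7 = 604.7 N.
For equilibrium, f = P cos α = 258×cos 54° = 151.6 N.
μ_s N = 0.64 × 604.7 = 387 N.
151.6 ≤ 387 N → static; friction equals the required 152 N.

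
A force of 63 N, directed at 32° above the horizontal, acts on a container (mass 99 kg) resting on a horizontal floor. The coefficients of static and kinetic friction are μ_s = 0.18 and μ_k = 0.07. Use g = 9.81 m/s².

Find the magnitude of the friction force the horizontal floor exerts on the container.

N = m g − P sin α = 971.2 − 63×sin 32° = 937.8 N.
Horizontally, friction must balance P cos α = 53.43 N.
μ_s N = 0.18 × 937.8 = 168.8 N.
Since 53.43 N does not exceed the limit, the container stays at rest and f = 53.4 N.

f ≈ 53.4 N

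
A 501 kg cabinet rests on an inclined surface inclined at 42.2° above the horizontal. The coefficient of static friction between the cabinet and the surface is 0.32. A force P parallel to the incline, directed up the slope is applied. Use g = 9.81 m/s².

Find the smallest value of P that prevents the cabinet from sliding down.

P_min ≈ 2140 N

The cabinet tends to slide down (tan θ > μ_s), so at the point of impending slip friction acts up-slope at its limit: f = μ_s N.
P is parallel to the surface, so N = m g cos θ = 3640 N.
Along the incline: P + μ_s N = m g sin θ, so P = 3300 − 0.32×3640 = 2140 N.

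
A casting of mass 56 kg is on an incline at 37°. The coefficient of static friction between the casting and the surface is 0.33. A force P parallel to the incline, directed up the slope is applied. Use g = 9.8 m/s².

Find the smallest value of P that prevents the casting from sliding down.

The casting tends to slide down (tan θ > μ_s), so at the point of impending slip friction acts up-slope at its limit: f = μ_s N.
P is parallel to the surface, so N = m g cos θ = 438 N.
Along the incline: P + μ_s N = m g sin θ, so P = 330 − 0.33×438 = 186 N.

P_min ≈ 186 N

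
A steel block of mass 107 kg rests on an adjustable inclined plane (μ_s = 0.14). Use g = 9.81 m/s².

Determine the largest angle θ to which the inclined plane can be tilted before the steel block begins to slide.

θ_max ≈ 7.97°

At the slip threshold, m g sin θ = μ_s · m g cos θ, so tan θ = μ_s.
θ_max = arctan(0.14) = 7.97°.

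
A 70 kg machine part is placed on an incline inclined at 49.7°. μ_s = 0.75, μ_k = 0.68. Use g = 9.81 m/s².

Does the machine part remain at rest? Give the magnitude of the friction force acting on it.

f ≈ 302 N

N = m g cos θ = 444 N.
Down-slope weight component: m g sin θ = 524 N.
μ_s N = 333 N.
524 > 333 N, so it slides; kinetic friction f = μ_k N = 0.68×444 = 302 N.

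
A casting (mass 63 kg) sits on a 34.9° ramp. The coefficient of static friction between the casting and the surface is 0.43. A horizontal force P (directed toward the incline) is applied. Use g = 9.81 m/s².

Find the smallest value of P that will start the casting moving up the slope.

At impending motion up the slope, friction acts down-slope at its limit: f = μ_s N.
Perpendicular to the incline: N = m g cos θ + P sin θ.
Along the incline: P cos θ = m g sin θ + μ_s N = m g sin θ + μ_s (m g cos θ + P sin θ).
Solving, P (cos θ − μ_s sin θ) = m g (sin θ + μ_s cos θ), so P = 63×9.81×(sin 34.9° + 0.43 cos 34.9°)/(cos 34.9° − 0.43 sin 34.9°) = 618×0.9248/0.5741 = 996 N.

P ≈ 996 N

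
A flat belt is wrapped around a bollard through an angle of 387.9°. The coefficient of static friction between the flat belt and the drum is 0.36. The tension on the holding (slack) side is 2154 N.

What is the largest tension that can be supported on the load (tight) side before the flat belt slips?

T_max ≈ 24600 N

At impending slip the capstan equation gives T₂/T₁ = e^{μβ} with β in radians.
β = 387.9° × π/180 = 6.77 rad.
e^{μβ} = e^{0.36×6.77} = 11.44.
T₂ = T₁ · e^{μβ} = 2154 × 11.44 = 24600 N.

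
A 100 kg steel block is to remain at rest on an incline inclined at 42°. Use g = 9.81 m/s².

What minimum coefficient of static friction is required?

At the slip threshold m g sin θ = μ_s m g cos θ, so μ_s,min = tan θ.
μ_s,min = tan 42° = 0.9.

μ_s,min ≈ 0.9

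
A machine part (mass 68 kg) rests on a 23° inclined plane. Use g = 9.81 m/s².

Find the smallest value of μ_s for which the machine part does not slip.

μ_s,min ≈ 0.424

At the slip threshold m g sin θ = μ_s m g cos θ, so μ_s,min = tan θ.
μ_s,min = tan 23° = 0.424.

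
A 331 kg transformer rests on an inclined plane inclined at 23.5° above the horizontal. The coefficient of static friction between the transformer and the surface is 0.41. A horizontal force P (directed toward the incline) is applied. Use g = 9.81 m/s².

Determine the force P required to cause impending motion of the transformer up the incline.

At impending motion up the slope, friction acts down-slope at its limit: f = μ_s N.
Perpendicular to the incline: N = m g cos θ + P sin θ.
Along the incline: P cos θ = m g sin θ + μ_s N = m g sin θ + μ_s (m g cos θ + P sin θ).
Solving, P (cos θ − μ_s sin θ) = m g (sin θ + μ_s cos θ), so P = 331×9.81×(sin 23.5° + 0.41 cos 23.5°)/(cos 23.5° − 0.41 sin 23.5°) = 3250×0.7747/0.7536 = 3340 N.

P ≈ 3340 N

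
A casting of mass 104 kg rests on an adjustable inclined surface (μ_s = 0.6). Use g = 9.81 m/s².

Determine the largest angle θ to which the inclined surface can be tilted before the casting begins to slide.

θ_max ≈ 31°

At the slip threshold, m g sin θ = μ_s · m g cos θ, so tan θ = μ_s.
θ_max = arctan(0.6) = 31°.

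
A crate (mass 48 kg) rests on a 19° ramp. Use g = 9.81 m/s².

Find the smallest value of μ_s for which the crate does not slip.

At the slip threshold m g sin θ = μ_s m g cos θ, so μ_s,min = tan θ.
μ_s,min = tan 19° = 0.344.

μ_s,min ≈ 0.344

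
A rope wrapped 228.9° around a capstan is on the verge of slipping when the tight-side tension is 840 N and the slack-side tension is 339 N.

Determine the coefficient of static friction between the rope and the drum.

T₂/T₁ = e^{μβ} → μ = ln(T₂/T₁)/β.
β = 228.9° = 3.995 rad.
μ = ln(840/339)/3.995 = ln(2.478)/3.995 = 0.227.

μ ≈ 0.227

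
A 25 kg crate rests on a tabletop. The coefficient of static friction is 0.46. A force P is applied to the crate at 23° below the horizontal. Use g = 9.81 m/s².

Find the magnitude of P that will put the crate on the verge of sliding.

P ≈ 152 N

N = m g + P sin α (the push presses the crate into the tabletop).
At impending slip, P cos α = μ_s N = μ_s (m g + P sin α).
Solving: P (cos α − μ_s sin α) = μ_s m g → P = 0.46×245/(cos 23° − 0.46 sin 23°) = 113/0.7408 = 152 N.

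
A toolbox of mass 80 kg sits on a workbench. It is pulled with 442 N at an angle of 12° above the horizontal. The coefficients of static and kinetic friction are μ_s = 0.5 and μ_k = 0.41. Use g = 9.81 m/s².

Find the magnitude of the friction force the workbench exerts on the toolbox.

f ≈ 284 N

N = m g − P sin α = 784.8 − 442×sin 12° = 692.9 N.
For equilibrium, f = P cos α = 442×cos 12° = 432.3 N.
μ_s N = 0.5 × 692.9 = 346.5 N.
432.3 > 346.5 N → the toolbox slides; f = μ_k N = 0.41×692.9 = 284 N.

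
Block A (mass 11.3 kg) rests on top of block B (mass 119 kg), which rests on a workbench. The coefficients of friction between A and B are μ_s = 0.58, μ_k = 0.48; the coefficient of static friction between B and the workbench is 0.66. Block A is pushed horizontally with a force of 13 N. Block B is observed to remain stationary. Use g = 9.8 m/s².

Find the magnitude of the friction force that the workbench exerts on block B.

The normal force B exerts on A is simply A's weight, N₁ = 110.7 N.
So the A–B interface can sustain at most μ_s N₁ = 64.23 N of static friction.
P = 13 N is within that limit, so A and B move together (both at rest); the A–B friction is simply f₁ = P = 13 N.
B experiences an equal 13 N forward from A (third law). B is in equilibrium, so the floor supplies f₂ = 13 N of static friction (limit μ_s(m_A+m_B)g = 842.8 N, not exceeded).

f ≈ 13 N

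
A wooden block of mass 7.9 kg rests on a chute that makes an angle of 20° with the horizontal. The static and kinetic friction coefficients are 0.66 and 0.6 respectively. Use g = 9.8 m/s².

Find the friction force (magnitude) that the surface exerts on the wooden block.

f ≈ 26.5 N (up the incline)

The normal reaction is N = m g cos θ = 72.75 N.
Along the slope the weight component is m g sin θ = 26.48 N; friction must supply exactly this, acting up-slope.
Maximum static friction available: μ_s N = 0.66 × 72.75 = 48.02 N.
Since |26.48| ≤ 48.02 N, the wooden block remains in static equilibrium and friction takes exactly the required value.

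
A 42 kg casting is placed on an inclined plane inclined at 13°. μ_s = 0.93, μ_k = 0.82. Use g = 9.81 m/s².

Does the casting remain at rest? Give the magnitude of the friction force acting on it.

N = m g cos θ = 401 N.
Down-slope weight component: m g sin θ = 92.7 N.
μ_s N = 373 N.
92.7 ≤ 373 N, so it stays put; friction = 92.7 N.

f ≈ 92.7 N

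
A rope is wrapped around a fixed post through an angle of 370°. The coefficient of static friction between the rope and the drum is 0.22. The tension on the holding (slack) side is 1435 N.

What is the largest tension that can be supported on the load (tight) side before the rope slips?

At impending slip the capstan equation gives T₂/T₁ = e^{μβ} with β in radians.
β = 370° × π/180 = 6.458 rad.
e^{μβ} = e^{0.22×6.458} = 4.14.
T₂ = T₁ · e^{μβ} = 1435 × 4.14 = 5940 N.

T_max ≈ 5940 N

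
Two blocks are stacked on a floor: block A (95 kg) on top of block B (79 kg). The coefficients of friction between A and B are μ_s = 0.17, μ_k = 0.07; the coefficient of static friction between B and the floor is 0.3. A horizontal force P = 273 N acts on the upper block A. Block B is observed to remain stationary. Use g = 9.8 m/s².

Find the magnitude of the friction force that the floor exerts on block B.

Normal force at the A–B interface: N₁ = m_A g = 931 N.
Maximum static friction on A from B: μ_s N₁ = 0.17×931 = 158.3 N.
P = 273 N exceeds that limit, so A slips over B and the interface friction becomes kinetic: f₁ = μ_k N₁ = 0.07×931 = 65.2 N.
By Newton's third law B feels 65.2 N forward from A. With B stationary, the floor's static friction on B balances it: f₂ = 65.2 N (well within μ_s(m_A+m_B)g = 511.6 N).

f ≈ 65.2 N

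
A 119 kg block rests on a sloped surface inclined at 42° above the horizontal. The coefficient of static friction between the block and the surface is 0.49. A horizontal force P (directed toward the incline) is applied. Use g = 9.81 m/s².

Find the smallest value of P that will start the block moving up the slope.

P ≈ 2900 N

At impending motion up the slope, friction acts down-slope at its limit: f = μ_s N.
Perpendicular to the incline: N = m g cos θ + P sin θ.
Along the incline: P cos θ = m g sin θ + μ_s N = m g sin θ + μ_s (m g cos θ + P sin θ).
Solving, P (cos θ − μ_s sin θ) = m g (sin θ + μ_s cos θ), so P = 119×9.81×(sin 42° + 0.49 cos 42°)/(cos 42° − 0.49 sin 42°) = 1170×1.033/0.4153 = 2900 N.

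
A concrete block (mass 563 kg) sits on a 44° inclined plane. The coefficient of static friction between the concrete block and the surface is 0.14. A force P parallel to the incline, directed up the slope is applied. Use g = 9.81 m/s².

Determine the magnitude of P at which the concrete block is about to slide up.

At impending motion up the slope, friction acts down-slope at its limit: f = μ_s N.
P is parallel to the surface, so N = m g cos θ = 3970 N.
Along the incline: P = m g sin θ + μ_s N = 3840 + 0.14×3970 = 4390 N.

P ≈ 4390 N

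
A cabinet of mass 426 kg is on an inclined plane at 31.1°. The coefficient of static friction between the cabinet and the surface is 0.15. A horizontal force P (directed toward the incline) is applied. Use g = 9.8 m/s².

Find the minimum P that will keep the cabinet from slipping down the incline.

The cabinet tends to slide down (tan θ > μ_s), so at the point of impending slip friction acts up-slope at its limit: f = μ_s N.
Perpendicular to the incline: N = m g cos θ + P sin θ.
Along the incline: P cos θ + μ_s N = m g sin θ, i.e. P cos θ + μ_s (m g cos θ + P sin θ) = m g sin θ.
Solving, P (cos θ + μ_s sin θ) = m g (sin θ − μ_s cos θ), so P = 4170×0.3881/0.9337 = 1740 N.

P_min ≈ 1740 N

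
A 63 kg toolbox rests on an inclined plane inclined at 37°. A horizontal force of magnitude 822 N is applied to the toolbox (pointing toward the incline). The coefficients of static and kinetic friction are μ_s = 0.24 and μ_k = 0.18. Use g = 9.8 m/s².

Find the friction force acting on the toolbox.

The horizontal push has a component P sin θ into the surface, so N = m g cos θ + P sin θ = 493.1 + 494.7 = 987.8 N.
Along the incline, the net driving force (taking up-slope positive) is P cos θ − m g sin θ = 656.5 − 371.6 = 284.9 N, so equilibrium requires friction f = -284.9 N (down-slope).
The limit of static friction is μ_s N = 237.1 N.
The required 284.9 N exceeds the static limit, so the toolbox slides up-slope and f = μ_k N = 0.18×987.8 = 178 N.

f ≈ 178 N (down the incline)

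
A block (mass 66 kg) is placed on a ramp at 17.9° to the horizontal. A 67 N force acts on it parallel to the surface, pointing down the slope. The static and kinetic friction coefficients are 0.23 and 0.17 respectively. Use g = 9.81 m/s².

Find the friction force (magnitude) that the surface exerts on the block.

f ≈ 105 N (up the incline)

The normal reaction is N = m g cos θ = 616.1 N.
The friction needed for equilibrium is m g sin θ + P = 199 + 67 = 266 N, measured positive up-slope.
Static friction can supply at most μ_s N = 141.7 N.
|266| exceeds 141.7 N, so the block slips down-slope; friction is kinetic, f = μ_k N = 0.17×616.1 = 105 N.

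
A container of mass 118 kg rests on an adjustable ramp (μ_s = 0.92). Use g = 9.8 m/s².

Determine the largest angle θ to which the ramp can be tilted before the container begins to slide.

At the slip threshold, m g sin θ = μ_s · m g cos θ, so tan θ = μ_s.
θ_max = arctan(0.92) = 42.6°.

θ_max ≈ 42.6°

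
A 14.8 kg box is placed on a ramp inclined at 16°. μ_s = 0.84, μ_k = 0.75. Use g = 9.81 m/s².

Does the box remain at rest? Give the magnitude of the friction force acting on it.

f ≈ 40 N

N = m g cos θ = 140 N.
Down-slope weight component: m g sin θ = 40 N.
μ_s N = 117 N.
40 ≤ 117 N, so it stays put; friction = 40 N.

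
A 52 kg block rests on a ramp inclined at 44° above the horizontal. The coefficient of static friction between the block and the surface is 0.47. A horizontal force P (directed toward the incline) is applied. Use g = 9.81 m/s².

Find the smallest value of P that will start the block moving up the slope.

P ≈ 1340 N

At impending motion up the slope, friction acts down-slope at its limit: f = μ_s N.
Perpendicular to the incline: N = m g cos θ + P sin θ.
Along the incline: P cos θ = m g sin θ + μ_s N = m g sin θ + μ_s (m g cos θ + P sin θ).
Solving, P (cos θ − μ_s sin θ) = m g (sin θ + μ_s cos θ), so P = 52×9.81×(sin 44° + 0.47 cos 44°)/(cos 44° − 0.47 sin 44°) = 510×1.033/0.3929 = 1340 N.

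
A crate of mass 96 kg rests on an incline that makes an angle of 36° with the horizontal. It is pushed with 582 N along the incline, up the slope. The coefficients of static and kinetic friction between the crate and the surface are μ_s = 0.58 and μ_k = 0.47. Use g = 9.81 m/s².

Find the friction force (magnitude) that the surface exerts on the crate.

Normal force: N = m g cos θ = 96 × 9.81 × cos 36° = 761.9 N.
The friction needed for equilibrium is m g sin θ − P = 553.6 − 582 = -28.45 N, measured positive up-slope.
The static-friction ceiling is μ_s N = 0.58 × 761.9 = 441.9 N.
Since |-28.45| ≤ 441.9 N, the crate remains in static equilibrium and friction takes exactly the required value.

f ≈ 28.4 N (down the incline)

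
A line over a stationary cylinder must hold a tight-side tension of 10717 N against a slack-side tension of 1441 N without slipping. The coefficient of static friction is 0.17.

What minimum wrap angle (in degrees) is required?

T₂/T₁ = e^{μβ} → β = ln(T₂/T₁)/μ.
β = ln(10717/1441)/0.17 = 2.006/0.17 = 11.8 rad.
In degrees: β = 11.8 × 180/π = 676°.

β_min ≈ 676°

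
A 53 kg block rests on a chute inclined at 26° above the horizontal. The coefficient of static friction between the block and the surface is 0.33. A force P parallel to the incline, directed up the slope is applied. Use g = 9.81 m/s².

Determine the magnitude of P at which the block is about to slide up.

P ≈ 382 N

At impending motion up the slope, friction acts down-slope at its limit: f = μ_s N.
P is parallel to the surface, so N = m g cos θ = 467 N.
Along the incline: P = m g sin θ + μ_s N = 228 + 0.33×467 = 382 N.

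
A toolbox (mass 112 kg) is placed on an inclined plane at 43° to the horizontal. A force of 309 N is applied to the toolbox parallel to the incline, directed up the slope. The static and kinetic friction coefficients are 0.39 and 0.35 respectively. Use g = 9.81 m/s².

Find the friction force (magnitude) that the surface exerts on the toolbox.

f ≈ 281 N (up the incline)

The normal reaction is N = m g cos θ = 803.6 N.
For equilibrium along the incline the friction force must supply f = m g sin θ − P = 749.3 − 309 = 440.3 N (positive meaning up-slope).
Maximum static friction available: μ_s N = 0.39 × 803.6 = 313.4 N.
Since |440.3| > 313.4 N, static friction cannot hold it; the toolbox slides down the incline and kinetic friction applies: f = μ_k N = 0.35 × 803.6 = 281 N.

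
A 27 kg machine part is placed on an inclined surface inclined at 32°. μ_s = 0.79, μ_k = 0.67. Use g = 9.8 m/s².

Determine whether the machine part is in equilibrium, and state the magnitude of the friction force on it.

f ≈ 140 N

N = m g cos θ = 224 N.
Down-slope weight component: m g sin θ = 140 N.
μ_s N = 177 N.
140 ≤ 177 N, so it stays put; friction = 140 N.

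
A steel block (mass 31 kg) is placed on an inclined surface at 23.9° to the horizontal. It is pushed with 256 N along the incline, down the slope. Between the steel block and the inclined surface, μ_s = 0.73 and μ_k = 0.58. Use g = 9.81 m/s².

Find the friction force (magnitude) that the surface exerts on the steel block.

The normal reaction is N = m g cos θ = 278 N.
Parallel to the incline, ΣF = 0 gives f = m g sin θ + P = 123.2 + 256 = 379.2 N (up-slope positive).
The static-friction ceiling is μ_s N = 0.73 × 278 = 203 N.
|379.2| exceeds 203 N, so the steel block slips down-slope; friction is kinetic, f = μ_k N = 0.58×278 = 161 N.

f ≈ 161 N (up the incline)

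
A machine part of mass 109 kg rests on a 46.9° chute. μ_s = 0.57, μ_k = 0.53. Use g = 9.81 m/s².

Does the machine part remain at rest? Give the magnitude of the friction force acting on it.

N = m g cos θ = 731 N.
Down-slope weight component: m g sin θ = 781 N.
μ_s N = 416 N.
781 > 416 N, so it slides; kinetic friction f = μ_k N = 0.53×731 = 387 N.

f ≈ 387 N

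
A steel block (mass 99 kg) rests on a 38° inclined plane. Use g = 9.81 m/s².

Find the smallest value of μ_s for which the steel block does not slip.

μ_s,min ≈ 0.781

At the slip threshold m g sin θ = μ_s m g cos θ, so μ_s,min = tan θ.
μ_s,min = tan 38° = 0.781.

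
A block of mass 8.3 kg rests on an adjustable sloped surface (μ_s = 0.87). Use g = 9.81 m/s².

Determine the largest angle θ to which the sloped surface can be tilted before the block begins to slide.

At the slip threshold, m g sin θ = μ_s · m g cos θ, so tan θ = μ_s.
θ_max = arctan(0.87) = 41°.

θ_max ≈ 41°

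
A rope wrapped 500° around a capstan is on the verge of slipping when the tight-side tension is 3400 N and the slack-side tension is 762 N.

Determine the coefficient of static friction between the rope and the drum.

T₂/T₁ = e^{μβ} → μ = ln(T₂/T₁)/β.
β = 500° = 8.727 rad.
μ = ln(3400/762)/8.727 = ln(4.462)/8.727 = 0.171.

μ ≈ 0.171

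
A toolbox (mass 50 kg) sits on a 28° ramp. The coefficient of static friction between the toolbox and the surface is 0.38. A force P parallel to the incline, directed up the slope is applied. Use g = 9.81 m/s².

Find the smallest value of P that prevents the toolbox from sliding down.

The toolbox tends to slide down (tan θ > μ_s), so at the point of impending slip friction acts up-slope at its limit: f = μ_s N.
P is parallel to the surface, so N = m g cos θ = 433 N.
Along the incline: P + μ_s N = m g sin θ, so P = 230 − 0.38×433 = 65.7 N.

P_min ≈ 65.7 N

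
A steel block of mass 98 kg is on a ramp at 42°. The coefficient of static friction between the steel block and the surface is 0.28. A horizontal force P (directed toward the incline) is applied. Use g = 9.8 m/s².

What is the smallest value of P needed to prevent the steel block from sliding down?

P_min ≈ 476 N

The steel block tends to slide down (tan θ > μ_s), so at the point of impending slip friction acts up-slope at its limit: f = μ_s N.
Perpendicular to the incline: N = m g cos θ + P sin θ.
Along the incline: P cos θ + μ_s N = m g sin θ, i.e. P cos θ + μ_s (m g cos θ + P sin θ) = m g sin θ.
Solving, P (cos θ + μ_s sin θ) = m g (sin θ − μ_s cos θ), so P = 960×0.4611/0.9305 = 476 N.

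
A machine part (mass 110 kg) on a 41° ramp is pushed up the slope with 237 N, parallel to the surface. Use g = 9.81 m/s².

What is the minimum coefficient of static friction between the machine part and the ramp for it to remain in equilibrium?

N = m g cos θ = 814.4 N.
Friction must make up the shortfall along the incline: f = m g sin θ − P = 708 − 237 = 471 N.
At the threshold f = μ_s N, so μ_s,min = 471/814.4 = 0.578.

μ_s,min ≈ 0.578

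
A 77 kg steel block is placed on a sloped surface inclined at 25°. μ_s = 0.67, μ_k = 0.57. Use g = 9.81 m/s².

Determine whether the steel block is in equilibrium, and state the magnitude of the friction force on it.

N = m g cos θ = 685 N.
Down-slope weight component: m g sin θ = 319 N.
μ_s N = 459 N.
319 ≤ 459 N, so it stays put; friction = 319 N.

f ≈ 319 N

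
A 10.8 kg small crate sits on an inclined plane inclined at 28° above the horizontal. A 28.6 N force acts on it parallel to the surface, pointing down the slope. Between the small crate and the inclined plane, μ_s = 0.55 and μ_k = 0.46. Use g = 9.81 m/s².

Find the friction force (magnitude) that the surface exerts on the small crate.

The normal reaction is N = m g cos θ = 93.55 N.
Parallel to the incline, ΣF = 0 gives f = m g sin θ + P = 49.74 + 28.6 = 78.34 N (up-slope positive).
Static friction can supply at most μ_s N = 51.45 N.
|78.34| exceeds 51.45 N, so the small crate slips down-slope; friction is kinetic, f = μ_k N = 0.46×93.55 = 43 N.

f ≈ 43 N (up the incline)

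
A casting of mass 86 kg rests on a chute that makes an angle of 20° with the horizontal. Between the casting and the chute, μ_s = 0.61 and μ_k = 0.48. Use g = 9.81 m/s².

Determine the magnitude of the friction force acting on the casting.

Perpendicular to the surface, N = m g cos θ = 86·9.81·cos 20° = 792.8 N.
Along the slope the weight component is m g sin θ = 288.5 N; friction must supply exactly this, acting up-slope.
Static friction can supply at most μ_s N = 483.6 N.
Since |288.5| ≤ 483.6 N, static friction is sufficient; f equals the required value, not μ_s N.

f ≈ 289 N (up the incline)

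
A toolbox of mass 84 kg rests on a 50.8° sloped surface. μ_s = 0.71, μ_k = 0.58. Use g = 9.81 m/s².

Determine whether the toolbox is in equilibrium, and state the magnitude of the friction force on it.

N = m g cos θ = 521 N.
Down-slope weight component: m g sin θ = 639 N.
μ_s N = 370 N.
639 > 370 N, so it slides; kinetic friction f = μ_k N = 0.58×521 = 302 N.

f ≈ 302 N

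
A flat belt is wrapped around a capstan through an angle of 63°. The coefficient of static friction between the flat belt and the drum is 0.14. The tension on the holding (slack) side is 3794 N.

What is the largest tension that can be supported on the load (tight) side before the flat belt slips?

T_max ≈ 4430 N

At impending slip the capstan equation gives T₂/T₁ = e^{μβ} with β in radians.
β = 63° × π/180 = 1.1 rad.
e^{μβ} = e^{0.14×1.1} = 1.166.
T₂ = T₁ · e^{μβ} = 3794 × 1.166 = 4430 N.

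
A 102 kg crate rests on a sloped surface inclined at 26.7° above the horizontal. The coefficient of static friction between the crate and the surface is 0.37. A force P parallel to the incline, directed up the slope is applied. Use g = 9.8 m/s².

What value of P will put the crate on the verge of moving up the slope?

P ≈ 780 N

At impending motion up the slope, friction acts down-slope at its limit: f = μ_s N.
P is parallel to the surface, so N = m g cos θ = 893 N.
Along the incline: P = m g sin θ + μ_s N = 449 + 0.37×893 = 780 N.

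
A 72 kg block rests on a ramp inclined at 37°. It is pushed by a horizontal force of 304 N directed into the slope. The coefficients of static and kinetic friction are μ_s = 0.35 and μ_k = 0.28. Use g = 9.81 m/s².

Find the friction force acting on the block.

The horizontal push has a component P sin θ into the surface, so N = m g cos θ + P sin θ = 564.1 + 183 = 747 N.
Parallel to the incline: P cos θ − m g sin θ = 242.8 − 425.1 = -182.3 N; the friction needed to balance this is 182.3 N acting up the slope.
The limit of static friction is μ_s N = 261.5 N.
Since 182.3 N is within the 261.5 N limit, the block stays put and friction is exactly 182 N.

f ≈ 182 N (up the incline)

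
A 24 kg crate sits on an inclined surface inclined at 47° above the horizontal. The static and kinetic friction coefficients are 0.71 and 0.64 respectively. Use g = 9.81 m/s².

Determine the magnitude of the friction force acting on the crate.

Perpendicular to the surface, N = m g cos θ = 24·9.81·cos 47° = 160.6 N.
Along the slope the weight component is m g sin θ = 172.2 N; friction must supply exactly this, acting up-slope.
Static friction can supply at most μ_s N = 114 N.
|172.2| exceeds 114 N, so the crate slips down-slope; friction is kinetic, f = μ_k N = 0.64×160.6 = 103 N.

f ≈ 103 N (up the incline)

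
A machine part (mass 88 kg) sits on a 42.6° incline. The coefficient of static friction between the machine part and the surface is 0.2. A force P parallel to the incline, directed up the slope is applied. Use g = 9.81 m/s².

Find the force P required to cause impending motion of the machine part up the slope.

At impending motion up the slope, friction acts down-slope at its limit: f = μ_s N.
P is parallel to the surface, so N = m g cos θ = 635 N.
Along the incline: P = m g sin θ + μ_s N = 584 + 0.2×635 = 711 N.

P ≈ 711 N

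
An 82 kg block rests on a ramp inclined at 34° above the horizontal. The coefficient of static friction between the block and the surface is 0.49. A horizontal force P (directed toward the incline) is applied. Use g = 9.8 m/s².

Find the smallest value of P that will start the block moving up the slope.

At impending motion up the slope, friction acts down-slope at its limit: f = μ_s N.
Perpendicular to the incline: N = m g cos θ + P sin θ.
Along the incline: P cos θ = m g sin θ + μ_s N = m g sin θ + μ_s (m g cos θ + P sin θ).
Solving, P (cos θ − μ_s sin θ) = m g (sin θ + μ_s cos θ), so P = 82×9.8×(sin 34° + 0.49 cos 34°)/(cos 34° − 0.49 sin 34°) = 804×0.9654/0.555 = 1400 N.

P ≈ 1400 N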